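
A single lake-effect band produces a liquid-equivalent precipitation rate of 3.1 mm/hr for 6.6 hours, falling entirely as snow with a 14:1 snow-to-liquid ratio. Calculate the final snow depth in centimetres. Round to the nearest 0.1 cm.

Liquid-equivalent depth = 3.1 × 6.6 = 20.46 mm.
Snow depth = 20.46 mm × 14 = 286.44 mm = 28.6 cm.

snow depth ≈ 28.6 cm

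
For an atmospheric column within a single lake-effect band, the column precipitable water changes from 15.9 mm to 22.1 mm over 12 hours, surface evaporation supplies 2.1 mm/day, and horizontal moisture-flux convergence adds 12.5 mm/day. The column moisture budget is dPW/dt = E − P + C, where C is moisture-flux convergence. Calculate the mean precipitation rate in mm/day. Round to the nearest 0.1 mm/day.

dPW/dt = (22.1 − 15.9) mm / (12/24 day) = +12.400 mm/day.
P = E + C − dPW/dt = 2.1 + (12.5) − (+12.400) = 2.2 mm/day.

P ≈ 2.2 mm/day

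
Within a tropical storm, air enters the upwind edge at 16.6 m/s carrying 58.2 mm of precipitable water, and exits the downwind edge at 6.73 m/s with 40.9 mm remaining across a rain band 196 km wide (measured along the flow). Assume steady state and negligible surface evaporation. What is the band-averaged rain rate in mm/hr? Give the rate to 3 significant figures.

R ≈ 12.7 mm/hr

Column moisture flux per unit crosswind length is F = V × PW.
Inflow: F_in = 16.6 × 58.2 = 966.12 mm·m/s
Outflow: F_out = 6.73 × 40.9 = 275.257 mm·m/s
Steady-state rate R = (F_in − F_out)/L = (966.12 − 275.257) / 196000 m = 3.525e-03 mm/s.
R = 3.525e-03 × 3600 = 12.7 mm/hr.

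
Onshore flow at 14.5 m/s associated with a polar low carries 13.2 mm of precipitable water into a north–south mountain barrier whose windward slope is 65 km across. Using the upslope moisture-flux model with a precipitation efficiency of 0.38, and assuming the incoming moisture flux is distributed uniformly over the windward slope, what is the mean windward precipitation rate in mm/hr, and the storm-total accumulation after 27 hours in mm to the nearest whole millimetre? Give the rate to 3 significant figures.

R ≈ 4.03 mm/hr; total ≈ 109 mm

Incoming column moisture flux per unit ridge length: F = V × PW = 14.5 × 13.2 = 191.4 mm·m/s.
Spread over the 65 km slope with efficiency ε = 0.38: R = ε·F/W = 0.38 × 191.4 / 65000 m = 1.119e-03 mm/s.
R = 1.119e-03 × 3600 = 4.03 mm/hr.
Over 27 h: total = 4.03 × 27 = 108.81 ≈ 109 mm.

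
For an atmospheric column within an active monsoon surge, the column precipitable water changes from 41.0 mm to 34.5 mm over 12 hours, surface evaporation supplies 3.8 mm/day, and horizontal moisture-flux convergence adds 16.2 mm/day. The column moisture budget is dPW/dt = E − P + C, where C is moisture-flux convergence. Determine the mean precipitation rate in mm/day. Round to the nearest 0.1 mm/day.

P ≈ 33.0 mm/day

dPW/dt = (34.5 − 41.0) mm / (12/24 day) = -13.000 mm/day.
P = E + C − dPW/dt = 3.8 + (16.2) − (-13.000) = 33.0 mm/day.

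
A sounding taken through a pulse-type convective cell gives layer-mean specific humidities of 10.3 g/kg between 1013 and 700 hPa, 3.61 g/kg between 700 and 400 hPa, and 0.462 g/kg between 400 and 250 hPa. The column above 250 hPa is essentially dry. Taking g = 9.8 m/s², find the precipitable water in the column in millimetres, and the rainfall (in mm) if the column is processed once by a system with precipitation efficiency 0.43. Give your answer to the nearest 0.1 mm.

PW ≈ 44.7 mm; rainfall ≈ 19.2 mm

Precipitable water is the column-integrated vapour mass per unit area: PW = (1/g) Σ q̄ Δp, with q in kg/kg and Δp in Pa (1 kg/m² of water = 1 mm).
Layer 1013–700 hPa: Δp = 313 hPa = 31300 Pa, q̄ = 0.0103 kg/kg → 0.0103 × 31300 / 9.8 = 32.90 mm
Layer 700–400 hPa: Δp = 300 hPa = 30000 Pa, q̄ = 0.00361 kg/kg → 0.00361 × 30000 / 9.8 = 11.05 mm
Layer 400–250 hPa: Δp = 150 hPa = 15000 Pa, q̄ = 0.000462 kg/kg → 0.000462 × 15000 / 9.8 = 0.71 mm
PW = 32.90 + 11.05 + 0.71 = 44.66 ≈ 44.7 mm.
Rainfall = ε × PW = 0.43 × 44.7 = 19.2 mm.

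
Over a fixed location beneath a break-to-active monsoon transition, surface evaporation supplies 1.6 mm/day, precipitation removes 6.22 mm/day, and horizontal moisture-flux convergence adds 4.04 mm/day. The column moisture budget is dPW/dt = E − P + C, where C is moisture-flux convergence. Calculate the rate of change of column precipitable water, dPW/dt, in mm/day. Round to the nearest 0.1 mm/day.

dPW/dt = E − P + C = 1.6 − 6.22 + (4.04) = -0.6 mm/day.

dPW/dt ≈ -0.6 mm/day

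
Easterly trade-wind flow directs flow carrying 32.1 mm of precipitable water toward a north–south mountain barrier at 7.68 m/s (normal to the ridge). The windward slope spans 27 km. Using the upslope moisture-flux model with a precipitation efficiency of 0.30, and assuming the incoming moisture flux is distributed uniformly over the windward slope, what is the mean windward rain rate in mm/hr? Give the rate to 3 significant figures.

R ≈ 9.86 mm/hr

Incoming column moisture flux per unit ridge length: F = V × PW = 7.68 × 32.1 = 246.528 mm·m/s.
Spread over the 27 km slope with efficiency ε = 0.30: R = ε·F/W = 0.30 × 246.528 / 27000 m = 2.739e-03 mm/s.
R = 2.739e-03 × 3600 = 9.86 mm/hr.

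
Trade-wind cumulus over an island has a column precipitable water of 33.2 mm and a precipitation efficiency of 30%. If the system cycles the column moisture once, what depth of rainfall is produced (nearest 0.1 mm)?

Rainfall = ε × PW = 0.30 × 33.2 = 10.0 mm.

rainfall ≈ 10.0 mm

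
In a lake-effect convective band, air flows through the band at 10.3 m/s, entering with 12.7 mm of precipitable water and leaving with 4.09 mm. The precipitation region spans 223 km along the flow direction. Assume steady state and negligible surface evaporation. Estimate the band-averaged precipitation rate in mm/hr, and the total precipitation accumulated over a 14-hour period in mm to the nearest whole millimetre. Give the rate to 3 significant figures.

Column moisture flux per unit crosswind length is F = V × PW.
Inflow: F_in = 10.3 × 12.7 = 130.81 mm·m/s
Outflow: F_out = 10.3 × 4.09 = 42.127 mm·m/s
Steady-state rate R = (F_in − F_out)/L = (130.81 − 42.127) / 223000 m = 3.977e-04 mm/s.
R = 3.977e-04 × 3600 = 1.43 mm/hr.
Over 14 h: total = 1.43 × 14 = 20.02 ≈ 20 mm.

R ≈ 1.43 mm/hr; total ≈ 20 mm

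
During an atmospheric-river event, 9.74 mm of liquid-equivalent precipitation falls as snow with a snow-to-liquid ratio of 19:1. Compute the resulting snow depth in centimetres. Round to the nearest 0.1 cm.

Snow depth = liquid × ratio = 9.74 mm × 19 = 185.06 mm = 18.5 cm.

snow depth ≈ 18.5 cm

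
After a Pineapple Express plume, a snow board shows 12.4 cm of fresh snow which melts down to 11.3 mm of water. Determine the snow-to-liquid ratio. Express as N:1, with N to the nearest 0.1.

Ratio = snow depth / SWE = 124 mm / 11.3 mm = 11.0, i.e. 11.0:1.

ratio ≈ 11.0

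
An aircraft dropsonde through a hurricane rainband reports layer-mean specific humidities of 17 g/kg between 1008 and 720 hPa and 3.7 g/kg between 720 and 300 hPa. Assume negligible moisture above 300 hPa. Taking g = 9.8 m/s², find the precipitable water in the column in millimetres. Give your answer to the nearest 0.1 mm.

Precipitable water is the column-integrated vapour mass per unit area: PW = (1/g) Σ q̄ Δp, with q in kg/kg and Δp in Pa (1 kg/m² of water = 1 mm).
Layer 1008–720 hPa: Δp = 288 hPa = 28800 Pa, q̄ = 0.017 kg/kg → 0.017 × 28800 / 9.8 = 49.96 mm
Layer 720–300 hPa: Δp = 420 hPa = 42000 Pa, q̄ = 0.0037 kg/kg → 0.0037 × 42000 / 9.8 = 15.86 mm
PW = 49.96 + 15.86 = 65.82 ≈ 65.8 mm.

PW ≈ 65.8 mm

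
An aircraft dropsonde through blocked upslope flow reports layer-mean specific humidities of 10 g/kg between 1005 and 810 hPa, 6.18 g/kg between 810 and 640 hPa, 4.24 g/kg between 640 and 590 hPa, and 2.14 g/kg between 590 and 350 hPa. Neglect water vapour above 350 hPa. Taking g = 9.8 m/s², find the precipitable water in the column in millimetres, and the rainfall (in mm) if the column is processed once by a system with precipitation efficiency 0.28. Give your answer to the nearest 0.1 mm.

Precipitable water is the column-integrated vapour mass per unit area: PW = (1/g) Σ q̄ Δp, with q in kg/kg and Δp in Pa (1 kg/m² of water = 1 mm).
Layer 1005–810 hPa: Δp = 195 hPa = 19500 Pa, q̄ = 0.01 kg/kg → 0.01 × 19500 / 9.8 = 19.90 mm
Layer 810–640 hPa: Δp = 170 hPa = 17000 Pa, q̄ = 0.00618 kg/kg → 0.00618 × 17000 / 9.8 = 10.72 mm
Layer 640–590 hPa: Δp = 50 hPa = 5000 Pa, q̄ = 0.00424 kg/kg → 0.00424 × 5000 / 9.8 = 2.16 mm
Layer 590–350 hPa: Δp = 240 hPa = 24000 Pa, q̄ = 0.00214 kg/kg → 0.00214 × 24000 / 9.8 = 5.24 mm
PW = 19.90 + 10.72 + 2.16 + 5.24 = 38.02 ≈ 38.0 mm.
Rainfall = ε × PW = 0.28 × 38.0 = 10.6 mm.

PW ≈ 38.0 mm; rainfall ≈ 10.6 mm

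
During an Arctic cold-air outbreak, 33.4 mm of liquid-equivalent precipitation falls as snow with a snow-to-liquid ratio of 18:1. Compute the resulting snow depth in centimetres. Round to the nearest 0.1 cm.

Snow depth = liquid × ratio = 33.4 mm × 18 = 601.2 mm = 60.1 cm.

snow depth ≈ 60.1 cm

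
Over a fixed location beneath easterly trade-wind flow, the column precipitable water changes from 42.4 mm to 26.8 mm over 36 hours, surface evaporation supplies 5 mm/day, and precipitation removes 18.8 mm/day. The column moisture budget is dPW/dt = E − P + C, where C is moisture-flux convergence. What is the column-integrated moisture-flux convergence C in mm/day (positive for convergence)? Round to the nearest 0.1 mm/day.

C ≈ 3.4 mm/day

dPW/dt = (26.8 − 42.4) mm / (36/24 day) = -10.400 mm/day.
C = dPW/dt − E + P = (-10.400) − 5 + 18.8 = 3.4 mm/day.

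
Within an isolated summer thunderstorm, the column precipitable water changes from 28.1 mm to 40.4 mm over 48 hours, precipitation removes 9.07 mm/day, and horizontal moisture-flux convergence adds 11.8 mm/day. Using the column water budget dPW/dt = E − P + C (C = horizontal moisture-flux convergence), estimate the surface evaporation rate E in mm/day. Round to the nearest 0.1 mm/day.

dPW/dt = (40.4 − 28.1) mm / (48/24 day) = +6.150 mm/day.
E = dPW/dt + P − C = (+6.150) + 9.07 − (11.8) = 3.4 mm/day.

E ≈ 3.4 mm/day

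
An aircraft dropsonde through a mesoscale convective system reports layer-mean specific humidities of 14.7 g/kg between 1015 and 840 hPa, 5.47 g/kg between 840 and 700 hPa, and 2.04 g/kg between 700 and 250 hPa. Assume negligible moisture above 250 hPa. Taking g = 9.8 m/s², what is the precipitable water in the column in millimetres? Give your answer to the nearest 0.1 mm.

PW ≈ 43.4 mm

Precipitable water is the column-integrated vapour mass per unit area: PW = (1/g) Σ q̄ Δp, with q in kg/kg and Δp in Pa (1 kg/m² of water = 1 mm).
Layer 1015–840 hPa: Δp = 175 hPa = 17500 Pa, q̄ = 0.0147 kg/kg → 0.0147 × 17500 / 9.8 = 26.25 mm
Layer 840–700 hPa: Δp = 140 hPa = 14000 Pa, q̄ = 0.00547 kg/kg → 0.00547 × 14000 / 9.8 = 7.81 mm
Layer 700–250 hPa: Δp = 450 hPa = 45000 Pa, q̄ = 0.00204 kg/kg → 0.00204 × 45000 / 9.8 = 9.37 mm
PW = 26.25 + 7.81 + 9.37 = 43.43 ≈ 43.4 mm.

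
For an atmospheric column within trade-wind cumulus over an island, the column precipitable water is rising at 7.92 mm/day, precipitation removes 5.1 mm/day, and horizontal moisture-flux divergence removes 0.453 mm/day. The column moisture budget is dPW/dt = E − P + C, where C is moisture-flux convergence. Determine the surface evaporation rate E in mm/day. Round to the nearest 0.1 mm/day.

dPW/dt = +7.92 mm/day.
E = dPW/dt + P − C = (+7.92) + 5.1 − (-0.453) = 13.5 mm/day.

E ≈ 13.5 mm/day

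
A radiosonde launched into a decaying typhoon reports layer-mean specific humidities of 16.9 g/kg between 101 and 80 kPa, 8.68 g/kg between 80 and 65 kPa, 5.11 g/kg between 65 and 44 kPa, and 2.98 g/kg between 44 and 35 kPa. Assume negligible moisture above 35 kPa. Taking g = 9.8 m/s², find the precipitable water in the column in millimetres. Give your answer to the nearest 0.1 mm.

Precipitable water is the column-integrated vapour mass per unit area: PW = (1/g) Σ q̄ Δp, with q in kg/kg and Δp in Pa (1 kg/m² of water = 1 mm).
Layer 101–80 kPa: Δp = 210 hPa = 21000 Pa, q̄ = 0.0169 kg/kg → 0.0169 × 21000 / 9.8 = 36.21 mm
Layer 80–65 kPa: Δp = 150 hPa = 15000 Pa, q̄ = 0.00868 kg/kg → 0.00868 × 15000 / 9.8 = 13.29 mm
Layer 65–44 kPa: Δp = 210 hPa = 21000 Pa, q̄ = 0.00511 kg/kg → 0.00511 × 21000 / 9.8 = 10.95 mm
Layer 44–35 kPa: Δp = 90 hPa = 9000 Pa, q̄ = 0.00298 kg/kg → 0.00298 × 9000 / 9.8 = 2.74 mm
PW = 36.21 + 13.29 + 10.95 + 2.74 = 63.19 ≈ 63.2 mm.

PW ≈ 63.2 mm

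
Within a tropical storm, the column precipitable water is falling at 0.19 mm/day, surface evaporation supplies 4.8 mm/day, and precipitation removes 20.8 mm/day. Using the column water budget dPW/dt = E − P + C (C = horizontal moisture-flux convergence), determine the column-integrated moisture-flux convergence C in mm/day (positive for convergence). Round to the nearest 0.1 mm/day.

dPW/dt = -0.19 mm/day.
C = dPW/dt − E + P = (-0.19) − 4.8 + 20.8 = 15.8 mm/day.

C ≈ 15.8 mm/day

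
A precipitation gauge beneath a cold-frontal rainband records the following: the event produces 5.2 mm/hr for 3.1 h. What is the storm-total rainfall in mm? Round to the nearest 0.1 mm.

total ≈ 16.1 mm

Total = Σ Rᵢ Δtᵢ = 5.2 × 3.1
      = 16.12 = 16.1 mm.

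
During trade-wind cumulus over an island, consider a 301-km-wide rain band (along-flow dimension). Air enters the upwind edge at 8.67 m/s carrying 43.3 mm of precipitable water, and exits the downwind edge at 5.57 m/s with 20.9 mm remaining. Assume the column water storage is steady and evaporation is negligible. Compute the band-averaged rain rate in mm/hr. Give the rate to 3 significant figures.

R ≈ 3.10 mm/hr

Column moisture flux per unit crosswind length is F = V × PW.
Inflow: F_in = 8.67 × 43.3 = 375.411 mm·m/s
Outflow: F_out = 5.57 × 20.9 = 116.413 mm·m/s
Steady-state rate R = (F_in − F_out)/L = (375.411 − 116.413) / 301000 m = 8.605e-04 mm/s.
R = 8.605e-04 × 3600 = 3.10 mm/hr.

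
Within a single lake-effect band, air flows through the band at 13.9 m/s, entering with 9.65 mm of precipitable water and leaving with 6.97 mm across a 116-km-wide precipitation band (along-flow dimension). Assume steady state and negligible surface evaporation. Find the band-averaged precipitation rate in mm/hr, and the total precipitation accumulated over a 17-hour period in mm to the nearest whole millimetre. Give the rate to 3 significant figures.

R ≈ 1.16 mm/hr; total ≈ 20 mm

Column moisture flux per unit crosswind length is F = V × PW.
Inflow: F_in = 13.9 × 9.65 = 134.135 mm·m/s
Outflow: F_out = 13.9 × 6.97 = 96.883 mm·m/s
Steady-state rate R = (F_in − F_out)/L = (134.135 − 96.883) / 116000 m = 3.211e-04 mm/s.
R = 3.211e-04 × 3600 = 1.16 mm/hr.
Over 17 h: total = 1.16 × 17 = 19.72 ≈ 20 mm.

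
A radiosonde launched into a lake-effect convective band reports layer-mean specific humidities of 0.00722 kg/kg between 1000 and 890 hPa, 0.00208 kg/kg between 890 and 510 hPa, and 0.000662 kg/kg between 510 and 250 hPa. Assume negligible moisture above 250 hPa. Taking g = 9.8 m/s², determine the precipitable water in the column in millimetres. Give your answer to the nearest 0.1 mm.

PW ≈ 17.9 mm

Precipitable water is the column-integrated vapour mass per unit area: PW = (1/g) Σ q̄ Δp, with q in kg/kg and Δp in Pa (1 kg/m² of water = 1 mm).
Layer 1000–890 hPa: Δp = 110 hPa = 11000 Pa, q̄ = 0.00722 kg/kg → 0.00722 × 11000 / 9.8 = 8.10 mm
Layer 890–510 hPa: Δp = 380 hPa = 38000 Pa, q̄ = 0.00208 kg/kg → 0.00208 × 38000 / 9.8 = 8.07 mm
Layer 510–250 hPa: Δp = 260 hPa = 26000 Pa, q̄ = 0.000662 kg/kg → 0.000662 × 26000 / 9.8 = 1.76 mm
PW = 8.10 + 8.07 + 1.76 = 17.93 ≈ 17.9 mm.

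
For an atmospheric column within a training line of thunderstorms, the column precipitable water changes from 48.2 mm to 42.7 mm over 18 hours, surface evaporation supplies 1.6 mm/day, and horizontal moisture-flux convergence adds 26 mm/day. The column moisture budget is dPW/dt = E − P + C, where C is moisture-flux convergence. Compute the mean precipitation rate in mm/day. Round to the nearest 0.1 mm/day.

P ≈ 34.9 mm/day

dPW/dt = (42.7 − 48.2) mm / (18/24 day) = -7.333 mm/day.
P = E + C − dPW/dt = 1.6 + (26) − (-7.333) = 34.9 mm/day.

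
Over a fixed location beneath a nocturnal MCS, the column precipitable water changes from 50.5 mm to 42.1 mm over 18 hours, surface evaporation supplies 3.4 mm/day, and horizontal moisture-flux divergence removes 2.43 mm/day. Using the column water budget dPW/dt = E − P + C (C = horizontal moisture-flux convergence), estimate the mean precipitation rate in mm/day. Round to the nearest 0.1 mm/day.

dPW/dt = (42.1 − 50.5) mm / (18/24 day) = -11.200 mm/day.
P = E + C − dPW/dt = 3.4 + (-2.43) − (-11.200) = 12.2 mm/day.

P ≈ 12.2 mm/day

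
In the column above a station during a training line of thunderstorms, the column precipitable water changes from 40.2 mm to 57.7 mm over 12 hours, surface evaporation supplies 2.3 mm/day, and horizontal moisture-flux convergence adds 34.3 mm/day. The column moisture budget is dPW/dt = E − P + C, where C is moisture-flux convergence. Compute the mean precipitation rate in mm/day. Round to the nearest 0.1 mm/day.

dPW/dt = (57.7 − 40.2) mm / (12/24 day) = +35.000 mm/day.
P = E + C − dPW/dt = 2.3 + (34.3) − (+35.000) = 1.6 mm/day.

P ≈ 1.6 mm/day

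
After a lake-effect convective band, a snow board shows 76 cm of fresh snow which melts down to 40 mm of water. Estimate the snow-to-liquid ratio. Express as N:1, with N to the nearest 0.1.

ratio ≈ 19.0

Ratio = snow depth / SWE = 760 mm / 40 mm = 19.0, i.e. 19.0:1.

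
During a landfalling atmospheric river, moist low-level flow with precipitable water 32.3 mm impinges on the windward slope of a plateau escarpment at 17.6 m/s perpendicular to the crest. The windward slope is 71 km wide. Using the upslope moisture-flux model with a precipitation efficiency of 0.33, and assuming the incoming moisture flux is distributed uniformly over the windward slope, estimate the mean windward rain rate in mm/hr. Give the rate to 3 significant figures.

Incoming column moisture flux per unit ridge length: F = V × PW = 17.6 × 32.3 = 568.48 mm·m/s.
Spread over the 71 km slope with efficiency ε = 0.33: R = ε·F/W = 0.33 × 568.48 / 71000 m = 2.642e-03 mm/s.
R = 2.642e-03 × 3600 = 9.51 mm/hr.

R ≈ 9.51 mm/hr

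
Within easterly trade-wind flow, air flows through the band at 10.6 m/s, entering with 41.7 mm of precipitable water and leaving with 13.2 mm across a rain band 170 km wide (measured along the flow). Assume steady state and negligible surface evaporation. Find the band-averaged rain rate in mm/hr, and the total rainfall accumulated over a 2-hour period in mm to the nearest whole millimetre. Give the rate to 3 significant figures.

R ≈ 6.40 mm/hr; total ≈ 13 mm

Column moisture flux per unit crosswind length is F = V × PW.
Inflow: F_in = 10.6 × 41.7 = 442.02 mm·m/s
Outflow: F_out = 10.6 × 13.2 = 139.92 mm·m/s
Steady-state rate R = (F_in − F_out)/L = (442.02 − 139.92) / 170000 m = 1.777e-03 mm/s.
R = 1.777e-03 × 3600 = 6.40 mm/hr.
Over 2 h: total = 6.40 × 2 = 12.8 ≈ 13 mm.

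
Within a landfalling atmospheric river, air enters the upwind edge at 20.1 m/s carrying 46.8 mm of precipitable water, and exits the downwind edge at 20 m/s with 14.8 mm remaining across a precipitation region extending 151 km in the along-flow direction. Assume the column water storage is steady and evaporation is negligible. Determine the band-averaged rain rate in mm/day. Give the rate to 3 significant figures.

R ≈ 369 mm/day

Column moisture flux per unit crosswind length is F = V × PW.
Inflow: F_in = 20.1 × 46.8 = 940.68 mm·m/s
Outflow: F_out = 20 × 14.8 = 296 mm·m/s
Steady-state rate R = (F_in − F_out)/L = (940.68 − 296) / 151000 m = 4.269e-03 mm/s.
R = 4.269e-03 × 3600 × 24 = 369 mm/day.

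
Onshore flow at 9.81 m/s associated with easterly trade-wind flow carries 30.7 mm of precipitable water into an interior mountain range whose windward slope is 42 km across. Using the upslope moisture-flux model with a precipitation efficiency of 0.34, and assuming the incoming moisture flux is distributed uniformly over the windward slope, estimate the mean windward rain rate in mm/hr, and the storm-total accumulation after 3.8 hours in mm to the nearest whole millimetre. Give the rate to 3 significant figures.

Incoming column moisture flux per unit ridge length: F = V × PW = 9.81 × 30.7 = 301.167 mm·m/s.
Spread over the 42 km slope with efficiency ε = 0.34: R = ε·F/W = 0.34 × 301.167 / 42000 m = 2.438e-03 mm/s.
R = 2.438e-03 × 3600 = 8.78 mm/hr.
Over 3.8 h: total = 8.78 × 3.8 = 33.364 ≈ 33 mm.

R ≈ 8.78 mm/hr; total ≈ 33 mm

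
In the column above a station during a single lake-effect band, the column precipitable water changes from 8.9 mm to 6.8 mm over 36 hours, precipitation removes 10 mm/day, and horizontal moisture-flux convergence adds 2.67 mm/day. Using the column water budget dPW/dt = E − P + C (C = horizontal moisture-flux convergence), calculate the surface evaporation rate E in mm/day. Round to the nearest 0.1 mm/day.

E ≈ 5.9 mm/day

dPW/dt = (6.8 − 8.9) mm / (36/24 day) = -1.400 mm/day.
E = dPW/dt + P − C = (-1.400) + 10 − (2.67) = 5.9 mm/day.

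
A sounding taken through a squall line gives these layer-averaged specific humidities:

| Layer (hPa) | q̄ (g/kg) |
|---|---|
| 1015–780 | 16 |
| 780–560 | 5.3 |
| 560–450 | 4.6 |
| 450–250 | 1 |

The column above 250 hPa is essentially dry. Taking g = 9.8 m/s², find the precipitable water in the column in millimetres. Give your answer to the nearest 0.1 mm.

Precipitable water is the column-integrated vapour mass per unit area: PW = (1/g) Σ q̄ Δp, with q in kg/kg and Δp in Pa (1 kg/m² of water = 1 mm).
Layer 1015–780 hPa: Δp = 235 hPa = 23500 Pa, q̄ = 0.016 kg/kg → 0.016 × 23500 / 9.8 = 38.37 mm
Layer 780–560 hPa: Δp = 220 hPa = 22000 Pa, q̄ = 0.0053 kg/kg → 0.0053 × 22000 / 9.8 = 11.90 mm
Layer 560–450 hPa: Δp = 110 hPa = 11000 Pa, q̄ = 0.0046 kg/kg → 0.0046 × 11000 / 9.8 = 5.16 mm
Layer 450–250 hPa: Δp = 200 hPa = 20000 Pa, q̄ = 0.001 kg/kg → 0.001 × 20000 / 9.8 = 2.04 mm
PW = 38.37 + 11.90 + 5.16 + 2.04 = 57.47 ≈ 57.5 mm.

PW ≈ 57.5 mm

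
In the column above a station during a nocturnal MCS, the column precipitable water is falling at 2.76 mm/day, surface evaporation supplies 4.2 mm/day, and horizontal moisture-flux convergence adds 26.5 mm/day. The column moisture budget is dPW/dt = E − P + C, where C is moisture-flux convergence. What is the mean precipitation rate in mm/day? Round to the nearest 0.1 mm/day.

dPW/dt = -2.76 mm/day.
P = E + C − dPW/dt = 4.2 + (26.5) − (-2.76) = 33.5 mm/day.

P ≈ 33.5 mm/day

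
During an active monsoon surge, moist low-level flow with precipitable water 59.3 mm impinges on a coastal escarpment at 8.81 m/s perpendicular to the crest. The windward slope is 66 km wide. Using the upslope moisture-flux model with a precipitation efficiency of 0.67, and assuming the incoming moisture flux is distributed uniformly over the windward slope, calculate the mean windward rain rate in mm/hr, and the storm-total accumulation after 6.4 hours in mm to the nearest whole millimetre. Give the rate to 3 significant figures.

R ≈ 19.1 mm/hr; total ≈ 122 mm

Incoming column moisture flux per unit ridge length: F = V × PW = 8.81 × 59.3 = 522.433 mm·m/s.
Spread over the 66 km slope with efficiency ε = 0.67: R = ε·F/W = 0.67 × 522.433 / 66000 m = 5.303e-03 mm/s.
R = 5.303e-03 × 3600 = 19.1 mm/hr.
Over 6.4 h: total = 19.1 × 6.4 = 122.24 ≈ 122 mm.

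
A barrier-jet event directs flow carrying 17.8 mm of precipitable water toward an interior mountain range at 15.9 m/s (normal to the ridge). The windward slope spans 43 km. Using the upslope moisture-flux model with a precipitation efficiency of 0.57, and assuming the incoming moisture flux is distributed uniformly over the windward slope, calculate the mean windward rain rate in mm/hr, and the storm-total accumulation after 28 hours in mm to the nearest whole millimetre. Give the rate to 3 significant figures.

Incoming column moisture flux per unit ridge length: F = V × PW = 15.9 × 17.8 = 283.02 mm·m/s.
Spread over the 43 km slope with efficiency ε = 0.57: R = ε·F/W = 0.57 × 283.02 / 43000 m = 3.752e-03 mm/s.
R = 3.752e-03 × 3600 = 13.5 mm/hr.
Over 28 h: total = 13.5 × 28 = 378 mm.

R ≈ 13.5 mm/hr; total ≈ 378 mm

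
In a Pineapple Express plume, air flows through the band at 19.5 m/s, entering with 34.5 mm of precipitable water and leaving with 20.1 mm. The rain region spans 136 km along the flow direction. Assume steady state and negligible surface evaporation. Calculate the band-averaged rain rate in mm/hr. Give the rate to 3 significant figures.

Column moisture flux per unit crosswind length is F = V × PW.
Inflow: F_in = 19.5 × 34.5 = 672.75 mm·m/s
Outflow: F_out = 19.5 × 20.1 = 391.95 mm·m/s
Steady-state rate R = (F_in − F_out)/L = (672.75 − 391.95) / 136000 m = 2.065e-03 mm/s.
R = 2.065e-03 × 3600 = 7.43 mm/hr.

R ≈ 7.43 mm/hr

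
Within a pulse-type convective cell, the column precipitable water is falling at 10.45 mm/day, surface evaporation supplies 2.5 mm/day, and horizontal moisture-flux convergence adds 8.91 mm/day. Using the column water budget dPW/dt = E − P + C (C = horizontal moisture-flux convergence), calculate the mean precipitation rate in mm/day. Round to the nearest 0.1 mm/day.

dPW/dt = -10.45 mm/day.
P = E + C − dPW/dt = 2.5 + (8.91) − (-10.45) = 21.9 mm/day.

P ≈ 21.9 mm/day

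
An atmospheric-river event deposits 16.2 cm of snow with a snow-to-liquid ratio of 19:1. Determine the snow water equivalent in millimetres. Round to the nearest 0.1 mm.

SWE ≈ 8.5 mm

SWE = snow depth / ratio = 16.2 cm / 19 = 0.853 cm = 8.5 mm.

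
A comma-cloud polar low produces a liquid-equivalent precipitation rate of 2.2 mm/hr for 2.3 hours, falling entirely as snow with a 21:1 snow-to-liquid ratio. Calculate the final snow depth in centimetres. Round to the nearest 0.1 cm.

Liquid-equivalent depth = 2.2 × 2.3 = 5.06 mm.
Snow depth = 5.06 mm × 21 = 106.26 mm = 10.6 cm.

snow depth ≈ 10.6 cm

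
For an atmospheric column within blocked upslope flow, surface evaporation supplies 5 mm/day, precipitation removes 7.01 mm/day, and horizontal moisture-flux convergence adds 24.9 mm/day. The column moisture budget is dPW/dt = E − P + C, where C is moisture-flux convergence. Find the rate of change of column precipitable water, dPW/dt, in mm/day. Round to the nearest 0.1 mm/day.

dPW/dt = E − P + C = 5 − 7.01 + (24.9) = 22.9 mm/day.

dPW/dt ≈ 22.9 mm/day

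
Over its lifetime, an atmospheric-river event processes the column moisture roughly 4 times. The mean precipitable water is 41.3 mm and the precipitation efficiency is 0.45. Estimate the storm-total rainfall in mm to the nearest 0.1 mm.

rainfall ≈ 74.3 mm

Each cycle deposits ε × PW = 0.45 × 41.3 = 18.585 mm.
Over 4 cycles: 4 × 18.585 = 74.3 mm.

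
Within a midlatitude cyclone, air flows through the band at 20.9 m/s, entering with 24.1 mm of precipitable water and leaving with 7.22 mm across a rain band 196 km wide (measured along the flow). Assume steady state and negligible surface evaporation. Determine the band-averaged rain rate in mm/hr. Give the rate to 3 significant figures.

Column moisture flux per unit crosswind length is F = V × PW.
Inflow: F_in = 20.9 × 24.1 = 503.69 mm·m/s
Outflow: F_out = 20.9 × 7.22 = 150.898 mm·m/s
Steady-state rate R = (F_in − F_out)/L = (503.69 − 150.898) / 196000 m = 1.800e-03 mm/s.
R = 1.800e-03 × 3600 = 6.48 mm/hr.

R ≈ 6.48 mm/hr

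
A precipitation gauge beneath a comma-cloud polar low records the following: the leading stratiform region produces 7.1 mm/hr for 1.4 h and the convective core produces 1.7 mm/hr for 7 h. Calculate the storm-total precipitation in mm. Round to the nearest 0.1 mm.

Total = Σ Rᵢ Δtᵢ = 7.1 × 1.4 + 1.7 × 7
      = 9.94 + 11.9 = 21.8 mm.

total ≈ 21.8 mm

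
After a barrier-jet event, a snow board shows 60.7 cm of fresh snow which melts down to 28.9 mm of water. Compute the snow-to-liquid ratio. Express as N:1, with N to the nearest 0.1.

Ratio = snow depth / SWE = 607 mm / 28.9 mm = 21.0, i.e. 21.0:1.

ratio ≈ 21.0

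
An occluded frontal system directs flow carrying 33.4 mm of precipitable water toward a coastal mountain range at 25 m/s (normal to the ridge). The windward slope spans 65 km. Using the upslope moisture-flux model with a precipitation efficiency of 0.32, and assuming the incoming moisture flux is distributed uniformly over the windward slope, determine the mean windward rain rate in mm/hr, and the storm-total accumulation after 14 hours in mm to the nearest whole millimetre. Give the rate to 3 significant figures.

Incoming column moisture flux per unit ridge length: F = V × PW = 25 × 33.4 = 835 mm·m/s.
Spread over the 65 km slope with efficiency ε = 0.32: R = ε·F/W = 0.32 × 835 / 65000 m = 4.111e-03 mm/s.
R = 4.111e-03 × 3600 = 14.8 mm/hr.
Over 14 h: total = 14.8 × 14 = 207.2 ≈ 207 mm.

R ≈ 14.8 mm/hr; total ≈ 207 mm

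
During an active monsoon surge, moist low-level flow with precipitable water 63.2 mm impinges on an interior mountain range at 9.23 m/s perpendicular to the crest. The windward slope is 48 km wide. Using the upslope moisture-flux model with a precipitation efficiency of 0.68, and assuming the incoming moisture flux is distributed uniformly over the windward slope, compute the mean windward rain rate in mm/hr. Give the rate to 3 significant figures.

R ≈ 29.8 mm/hr

Incoming column moisture flux per unit ridge length: F = V × PW = 9.23 × 63.2 = 583.336 mm·m/s.
Spread over the 48 km slope with efficiency ε = 0.68: R = ε·F/W = 0.68 × 583.336 / 48000 m = 8.264e-03 mm/s.
R = 8.264e-03 × 3600 = 29.8 mm/hr.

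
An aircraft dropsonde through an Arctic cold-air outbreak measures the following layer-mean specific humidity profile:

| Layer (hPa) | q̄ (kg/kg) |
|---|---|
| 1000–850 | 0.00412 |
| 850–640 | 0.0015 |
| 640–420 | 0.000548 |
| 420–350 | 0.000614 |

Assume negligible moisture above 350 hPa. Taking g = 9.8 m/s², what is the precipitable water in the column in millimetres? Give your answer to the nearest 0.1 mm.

Precipitable water is the column-integrated vapour mass per unit area: PW = (1/g) Σ q̄ Δp, with q in kg/kg and Δp in Pa (1 kg/m² of water = 1 mm).
Layer 1000–850 hPa: Δp = 150 hPa = 15000 Pa, q̄ = 0.00412 kg/kg → 0.00412 × 15000 / 9.8 = 6.31 mm
Layer 850–640 hPa: Δp = 210 hPa = 21000 Pa, q̄ = 0.0015 kg/kg → 0.0015 × 21000 / 9.8 = 3.21 mm
Layer 640–420 hPa: Δp = 220 hPa = 22000 Pa, q̄ = 0.000548 kg/kg → 0.000548 × 22000 / 9.8 = 1.23 mm
Layer 420–350 hPa: Δp = 70 hPa = 7000 Pa, q̄ = 0.000614 kg/kg → 0.000614 × 7000 / 9.8 = 0.44 mm
PW = 6.31 + 3.21 + 1.23 + 0.44 = 11.19 ≈ 11.2 mm.

PW ≈ 11.2 mm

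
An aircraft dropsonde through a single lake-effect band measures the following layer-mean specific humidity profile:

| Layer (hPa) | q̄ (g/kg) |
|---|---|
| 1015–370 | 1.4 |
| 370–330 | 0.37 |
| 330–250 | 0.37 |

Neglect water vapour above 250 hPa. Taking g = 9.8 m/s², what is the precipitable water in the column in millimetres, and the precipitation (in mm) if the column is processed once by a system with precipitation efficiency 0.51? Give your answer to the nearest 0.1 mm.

PW ≈ 9.7 mm; precipitation ≈ 4.9 mm

Precipitable water is the column-integrated vapour mass per unit area: PW = (1/g) Σ q̄ Δp, with q in kg/kg and Δp in Pa (1 kg/m² of water = 1 mm).
Layer 1015–370 hPa: Δp = 645 hPa = 64500 Pa, q̄ = 0.0014 kg/kg → 0.0014 × 64500 / 9.8 = 9.21 mm
Layer 370–330 hPa: Δp = 40 hPa = 4000 Pa, q̄ = 0.00037 kg/kg → 0.00037 × 4000 / 9.8 = 0.15 mm
Layer 330–250 hPa: Δp = 80 hPa = 8000 Pa, q̄ = 0.00037 kg/kg → 0.00037 × 8000 / 9.8 = 0.30 mm
PW = 9.21 + 0.15 + 0.30 = 9.66 ≈ 9.7 mm.
Precipitation = ε × PW = 0.51 × 9.7 = 4.9 mm.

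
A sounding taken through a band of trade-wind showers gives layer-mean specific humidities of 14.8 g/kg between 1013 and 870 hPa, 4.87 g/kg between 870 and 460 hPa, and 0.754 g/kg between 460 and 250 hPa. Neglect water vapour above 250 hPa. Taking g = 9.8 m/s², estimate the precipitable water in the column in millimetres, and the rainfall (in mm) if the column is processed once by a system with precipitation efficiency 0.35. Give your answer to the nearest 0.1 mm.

Precipitable water is the column-integrated vapour mass per unit area: PW = (1/g) Σ q̄ Δp, with q in kg/kg and Δp in Pa (1 kg/m² of water = 1 mm).
Layer 1013–870 hPa: Δp = 143 hPa = 14300 Pa, q̄ = 0.0148 kg/kg → 0.0148 × 14300 / 9.8 = 21.60 mm
Layer 870–460 hPa: Δp = 410 hPa = 41000 Pa, q̄ = 0.00487 kg/kg → 0.00487 × 41000 / 9.8 = 20.37 mm
Layer 460–250 hPa: Δp = 210 hPa = 21000 Pa, q̄ = 0.000754 kg/kg → 0.000754 × 21000 / 9.8 = 1.62 mm
PW = 21.60 + 20.37 + 1.62 = 43.59 ≈ 43.6 mm.
Rainfall = ε × PW = 0.35 × 43.6 = 15.3 mm.

PW ≈ 43.6 mm; rainfall ≈ 15.3 mm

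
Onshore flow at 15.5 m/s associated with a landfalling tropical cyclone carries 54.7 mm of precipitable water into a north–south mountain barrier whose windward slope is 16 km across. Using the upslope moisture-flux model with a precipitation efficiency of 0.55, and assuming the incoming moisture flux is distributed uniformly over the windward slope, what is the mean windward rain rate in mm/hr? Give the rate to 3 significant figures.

Incoming column moisture flux per unit ridge length: F = V × PW = 15.5 × 54.7 = 847.85 mm·m/s.
Spread over the 16 km slope with efficiency ε = 0.55: R = ε·F/W = 0.55 × 847.85 / 16000 m = 2.914e-02 mm/s.
R = 2.914e-02 × 3600 = 105 mm/hr.

R ≈ 105 mm/hr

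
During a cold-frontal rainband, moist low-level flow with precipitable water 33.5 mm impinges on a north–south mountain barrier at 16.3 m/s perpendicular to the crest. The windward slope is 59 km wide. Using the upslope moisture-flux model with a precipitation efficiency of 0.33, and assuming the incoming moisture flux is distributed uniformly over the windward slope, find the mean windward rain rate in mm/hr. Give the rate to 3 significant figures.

Incoming column moisture flux per unit ridge length: F = V × PW = 16.3 × 33.5 = 546.05 mm·m/s.
Spread over the 59 km slope with efficiency ε = 0.33: R = ε·F/W = 0.33 × 546.05 / 59000 m = 3.054e-03 mm/s.
R = 3.054e-03 × 3600 = 11.0 mm/hr.

R ≈ 11.0 mm/hr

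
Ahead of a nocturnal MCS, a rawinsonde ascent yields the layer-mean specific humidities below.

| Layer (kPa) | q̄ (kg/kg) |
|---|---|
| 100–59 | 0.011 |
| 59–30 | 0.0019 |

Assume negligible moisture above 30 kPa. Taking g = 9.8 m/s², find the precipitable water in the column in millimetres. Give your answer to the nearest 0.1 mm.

PW ≈ 51.6 mm

Precipitable water is the column-integrated vapour mass per unit area: PW = (1/g) Σ q̄ Δp, with q in kg/kg and Δp in Pa (1 kg/m² of water = 1 mm).
Layer 100–59 kPa: Δp = 410 hPa = 41000 Pa, q̄ = 0.011 kg/kg → 0.011 × 41000 / 9.8 = 46.02 mm
Layer 59–30 kPa: Δp = 290 hPa = 29000 Pa, q̄ = 0.0019 kg/kg → 0.0019 × 29000 / 9.8 = 5.62 mm
PW = 46.02 + 5.62 = 51.64 ≈ 51.6 mm.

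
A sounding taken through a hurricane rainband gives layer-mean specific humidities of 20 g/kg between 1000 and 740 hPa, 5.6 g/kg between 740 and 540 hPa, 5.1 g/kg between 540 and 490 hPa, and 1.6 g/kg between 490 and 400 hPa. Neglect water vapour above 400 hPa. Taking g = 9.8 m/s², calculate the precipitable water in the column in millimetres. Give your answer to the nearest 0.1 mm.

Precipitable water is the column-integrated vapour mass per unit area: PW = (1/g) Σ q̄ Δp, with q in kg/kg and Δp in Pa (1 kg/m² of water = 1 mm).
Layer 1000–740 hPa: Δp = 260 hPa = 26000 Pa, q̄ = 0.02 kg/kg → 0.02 × 26000 / 9.8 = 53.06 mm
Layer 740–540 hPa: Δp = 200 hPa = 20000 Pa, q̄ = 0.0056 kg/kg → 0.0056 × 20000 / 9.8 = 11.43 mm
Layer 540–490 hPa: Δp = 50 hPa = 5000 Pa, q̄ = 0.0051 kg/kg → 0.0051 × 5000 / 9.8 = 2.60 mm
Layer 490–400 hPa: Δp = 90 hPa = 9000 Pa, q̄ = 0.0016 kg/kg → 0.0016 × 9000 / 9.8 = 1.47 mm
PW = 53.06 + 11.43 + 2.60 + 1.47 = 68.56 ≈ 68.6 mm.

PW ≈ 68.6 mm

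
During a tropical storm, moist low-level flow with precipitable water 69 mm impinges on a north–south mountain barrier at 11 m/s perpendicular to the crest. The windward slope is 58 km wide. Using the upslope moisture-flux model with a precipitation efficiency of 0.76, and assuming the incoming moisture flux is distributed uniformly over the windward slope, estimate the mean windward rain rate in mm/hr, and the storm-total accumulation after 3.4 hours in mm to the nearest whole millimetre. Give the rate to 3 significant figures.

Incoming column moisture flux per unit ridge length: F = V × PW = 11 × 69 = 759 mm·m/s.
Spread over the 58 km slope with efficiency ε = 0.76: R = ε·F/W = 0.76 × 759 / 58000 m = 9.946e-03 mm/s.
R = 9.946e-03 × 3600 = 35.8 mm/hr.
Over 3.4 h: total = 35.8 × 3.4 = 121.72 ≈ 122 mm.

R ≈ 35.8 mm/hr; total ≈ 122 mm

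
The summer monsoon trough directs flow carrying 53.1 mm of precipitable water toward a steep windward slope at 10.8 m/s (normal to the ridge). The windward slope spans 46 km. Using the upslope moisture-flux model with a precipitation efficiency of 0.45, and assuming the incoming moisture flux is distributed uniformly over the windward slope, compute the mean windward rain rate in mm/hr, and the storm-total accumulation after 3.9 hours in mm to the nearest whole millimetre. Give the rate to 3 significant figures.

R ≈ 20.2 mm/hr; total ≈ 79 mm

Incoming column moisture flux per unit ridge length: F = V × PW = 10.8 × 53.1 = 573.48 mm·m/s.
Spread over the 46 km slope with efficiency ε = 0.45: R = ε·F/W = 0.45 × 573.48 / 46000 m = 5.610e-03 mm/s.
R = 5.610e-03 × 3600 = 20.2 mm/hr.
Over 3.9 h: total = 20.2 × 3.9 = 78.78 ≈ 79 mm.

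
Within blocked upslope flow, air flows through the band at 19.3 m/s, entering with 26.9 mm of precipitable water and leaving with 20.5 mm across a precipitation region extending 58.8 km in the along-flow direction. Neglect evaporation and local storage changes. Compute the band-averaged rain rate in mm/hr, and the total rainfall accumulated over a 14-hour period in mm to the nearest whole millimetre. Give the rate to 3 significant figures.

R ≈ 7.56 mm/hr; total ≈ 106 mm

Column moisture flux per unit crosswind length is F = V × PW.
Inflow: F_in = 19.3 × 26.9 = 519.17 mm·m/s
Outflow: F_out = 19.3 × 20.5 = 395.65 mm·m/s
Steady-state rate R = (F_in − F_out)/L = (519.17 − 395.65) / 58800 m = 2.101e-03 mm/s.
R = 2.101e-03 × 3600 = 7.56 mm/hr.
Over 14 h: total = 7.56 × 14 = 105.84 ≈ 106 mm.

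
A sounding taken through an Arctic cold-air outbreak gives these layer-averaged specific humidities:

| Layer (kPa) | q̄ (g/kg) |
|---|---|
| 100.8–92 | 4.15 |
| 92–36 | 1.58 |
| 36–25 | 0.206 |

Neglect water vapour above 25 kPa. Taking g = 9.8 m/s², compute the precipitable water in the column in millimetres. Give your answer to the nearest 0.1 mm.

PW ≈ 13.0 mm

Precipitable water is the column-integrated vapour mass per unit area: PW = (1/g) Σ q̄ Δp, with q in kg/kg and Δp in Pa (1 kg/m² of water = 1 mm).
Layer 100.8–92 kPa: Δp = 88 hPa = 8800 Pa, q̄ = 0.00415 kg/kg → 0.00415 × 8800 / 9.8 = 3.73 mm
Layer 92–36 kPa: Δp = 560 hPa = 56000 Pa, q̄ = 0.00158 kg/kg → 0.00158 × 56000 / 9.8 = 9.03 mm
Layer 36–25 kPa: Δp = 110 hPa = 11000 Pa, q̄ = 0.000206 kg/kg → 0.000206 × 11000 / 9.8 = 0.23 mm
PW = 3.73 + 9.03 + 0.23 = 12.99 ≈ 13.0 mm.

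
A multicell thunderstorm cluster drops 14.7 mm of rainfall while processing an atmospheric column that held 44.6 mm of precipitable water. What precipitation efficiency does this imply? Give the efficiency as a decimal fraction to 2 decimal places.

ε = rainfall / PW = 14.7 / 44.6 = 0.33.

ε ≈ 0.33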